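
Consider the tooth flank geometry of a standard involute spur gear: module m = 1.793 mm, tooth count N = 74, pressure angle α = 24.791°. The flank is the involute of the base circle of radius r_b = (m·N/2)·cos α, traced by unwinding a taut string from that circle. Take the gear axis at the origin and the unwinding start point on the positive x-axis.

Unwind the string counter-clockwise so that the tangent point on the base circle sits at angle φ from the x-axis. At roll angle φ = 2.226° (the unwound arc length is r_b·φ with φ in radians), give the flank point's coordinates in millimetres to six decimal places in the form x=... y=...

x=60.272672 y=0.001177

pitch radius r_p = m·N/2 = 1.793·74/2 = 66.341000
base radius r_b = r_p·cos α = 66.341000·cos 24.791° = 60.227236
roll angle φ = 2.226° = 0.03885103 rad
x = r_b·(cos φ + φ·sin φ) = 60.227236·(0.99924539 + 0.03885103·0.03884126) = 60.272672
y = r_b·(sin φ − φ·cos φ) = 60.227236·(0.03884126 − 0.03885103·0.99924539) = 0.001177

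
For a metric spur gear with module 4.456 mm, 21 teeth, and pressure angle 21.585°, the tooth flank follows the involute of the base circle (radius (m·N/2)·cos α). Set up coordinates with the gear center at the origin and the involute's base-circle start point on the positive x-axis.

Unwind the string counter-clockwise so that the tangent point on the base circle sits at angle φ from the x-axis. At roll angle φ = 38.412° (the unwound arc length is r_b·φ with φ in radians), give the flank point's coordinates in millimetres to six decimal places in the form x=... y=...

x=52.212649 y=4.176600

pitch radius r_p = m·N/2 = 4.456·21/2 = 46.788000
base radius r_b = r_p·cos α = 46.788000·cos 21.585° = 43.506890
roll angle φ = 38.412° = 0.67041587 rad
x = r_b·(cos φ + φ·sin φ) = 43.506890·(0.78356335 + 0.67041587·0.62131190) = 52.212649
y = r_b·(sin φ − φ·cos φ) = 43.506890·(0.62131190 − 0.67041587·0.78356335) = 4.176600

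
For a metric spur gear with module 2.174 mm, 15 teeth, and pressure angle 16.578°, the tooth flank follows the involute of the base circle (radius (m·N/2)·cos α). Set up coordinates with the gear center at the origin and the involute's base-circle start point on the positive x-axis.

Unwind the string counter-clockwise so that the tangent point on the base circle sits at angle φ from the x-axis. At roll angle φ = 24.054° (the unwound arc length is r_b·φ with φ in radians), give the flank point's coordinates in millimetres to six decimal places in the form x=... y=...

x=16.944299 y=0.378688

pitch radius r_p = m·N/2 = 2.174·15/2 = 16.305000
base radius r_b = r_p·cos α = 16.305000·cos 16.578° = 15.627237
roll angle φ = 24.054° = 0.41982150 rad
x = r_b·(cos φ + φ·sin φ) = 15.627237·(0.91316171 + 0.41982150·0.40759746) = 16.944299
y = r_b·(sin φ − φ·cos φ) = 15.627237·(0.40759746 − 0.41982150·0.91316171) = 0.378688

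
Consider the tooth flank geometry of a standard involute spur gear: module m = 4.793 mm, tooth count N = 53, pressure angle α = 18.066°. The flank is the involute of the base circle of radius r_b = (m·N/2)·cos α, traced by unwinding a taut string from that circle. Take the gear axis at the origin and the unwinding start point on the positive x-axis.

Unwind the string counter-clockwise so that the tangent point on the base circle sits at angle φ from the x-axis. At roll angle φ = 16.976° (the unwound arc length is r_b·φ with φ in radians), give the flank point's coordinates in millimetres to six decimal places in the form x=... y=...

pitch radius r_p = m·N/2 = 4.793·53/2 = 127.014500
base radius r_b = r_p·cos α = 127.014500·cos 18.066° = 120.752675
roll angle φ = 16.976° = 0.29628709 rad
x = r_b·(cos φ + φ·sin φ) = 120.752675·(0.95642714 + 0.29628709·0.29197110) = 125.937120
y = r_b·(sin φ − φ·cos φ) = 120.752675·(0.29197110 − 0.29628709·0.95642714) = 1.037759

x=125.937120 y=1.037759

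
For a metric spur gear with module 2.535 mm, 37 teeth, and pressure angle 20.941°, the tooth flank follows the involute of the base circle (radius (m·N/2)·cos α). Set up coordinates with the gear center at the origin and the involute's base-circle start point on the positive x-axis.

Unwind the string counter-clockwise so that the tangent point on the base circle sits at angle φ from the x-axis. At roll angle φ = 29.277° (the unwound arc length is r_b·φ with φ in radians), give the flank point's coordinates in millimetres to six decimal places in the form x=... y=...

pitch radius r_p = m·N/2 = 2.535·37/2 = 46.897500
base radius r_b = r_p·cos α = 46.897500·cos 20.941° = 43.799871
roll angle φ = 29.277° = 0.51098005 rad
x = r_b·(cos φ + φ·sin φ) = 43.799871·(0.87226565 + 0.51098005·0.48903234) = 49.150088
y = r_b·(sin φ − φ·cos φ) = 43.799871·(0.48903234 − 0.51098005·0.87226565) = 1.897498

x=49.150088 y=1.897498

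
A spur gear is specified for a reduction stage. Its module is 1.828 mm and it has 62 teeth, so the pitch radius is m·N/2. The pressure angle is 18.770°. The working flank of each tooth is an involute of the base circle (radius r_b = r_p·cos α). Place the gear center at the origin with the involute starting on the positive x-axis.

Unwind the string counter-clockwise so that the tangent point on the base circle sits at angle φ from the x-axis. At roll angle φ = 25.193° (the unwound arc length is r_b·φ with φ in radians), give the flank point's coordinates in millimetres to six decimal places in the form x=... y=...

x=58.592934 y=1.491197

pitch radius r_p = m·N/2 = 1.828·62/2 = 56.668000
base radius r_b = r_p·cos α = 56.668000·cos 18.770° = 53.654275
roll angle φ = 25.193° = 0.43970080 rad
x = r_b·(cos φ + φ·sin φ) = 53.654275·(0.90487906 + 0.43970080·0.42566874) = 58.592934
y = r_b·(sin φ − φ·cos φ) = 53.654275·(0.42566874 − 0.43970080·0.90487906) = 1.491197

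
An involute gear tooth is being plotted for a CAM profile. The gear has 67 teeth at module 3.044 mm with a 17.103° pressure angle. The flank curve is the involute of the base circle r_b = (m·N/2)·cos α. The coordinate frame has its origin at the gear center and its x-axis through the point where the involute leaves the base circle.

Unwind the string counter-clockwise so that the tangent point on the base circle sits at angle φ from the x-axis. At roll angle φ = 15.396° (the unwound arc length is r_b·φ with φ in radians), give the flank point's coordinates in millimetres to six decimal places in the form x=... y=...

x=100.919940 y=0.625809

pitch radius r_p = m·N/2 = 3.044·67/2 = 101.974000
base radius r_b = r_p·cos α = 101.974000·cos 17.103° = 97.464467
roll angle φ = 15.396° = 0.26871089 rad
x = r_b·(cos φ + φ·sin φ) = 97.464467·(0.96411394 + 0.26871089·0.26548881) = 100.919940
y = r_b·(sin φ − φ·cos φ) = 97.464467·(0.26548881 − 0.26871089·0.96411394) = 0.625809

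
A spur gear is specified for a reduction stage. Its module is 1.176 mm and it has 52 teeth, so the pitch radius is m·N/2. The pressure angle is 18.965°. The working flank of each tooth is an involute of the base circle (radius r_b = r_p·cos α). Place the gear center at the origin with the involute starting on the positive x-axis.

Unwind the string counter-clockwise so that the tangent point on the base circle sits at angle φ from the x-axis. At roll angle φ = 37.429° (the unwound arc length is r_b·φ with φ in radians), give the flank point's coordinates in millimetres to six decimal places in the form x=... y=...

pitch radius r_p = m·N/2 = 1.176·52/2 = 30.576000
base radius r_b = r_p·cos α = 30.576000·cos 18.965° = 28.916251
roll angle φ = 37.429° = 0.65325929 rad
x = r_b·(cos φ + φ·sin φ) = 28.916251·(0.79410710 + 0.65325929·0.60777785) = 34.443409
y = r_b·(sin φ − φ·cos φ) = 28.916251·(0.60777785 − 0.65325929·0.79410710) = 2.574125

x=34.443409 y=2.574125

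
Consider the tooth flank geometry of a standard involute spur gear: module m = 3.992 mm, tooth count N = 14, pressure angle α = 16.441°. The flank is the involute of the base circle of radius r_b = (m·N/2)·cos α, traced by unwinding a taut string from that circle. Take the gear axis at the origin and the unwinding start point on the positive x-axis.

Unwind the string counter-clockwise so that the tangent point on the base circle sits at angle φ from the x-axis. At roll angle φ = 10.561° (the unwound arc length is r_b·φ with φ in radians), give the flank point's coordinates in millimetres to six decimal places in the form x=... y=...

x=27.252852 y=0.055758

pitch radius r_p = m·N/2 = 3.992·14/2 = 27.944000
base radius r_b = r_p·cos α = 27.944000·cos 16.441° = 26.801417
roll angle φ = 10.561° = 0.18432422 rad
x = r_b·(cos φ + φ·sin φ) = 26.801417·(0.98306033 + 0.18432422·0.18328225) = 27.252852
y = r_b·(sin φ − φ·cos φ) = 26.801417·(0.18328225 − 0.18432422·0.98306033) = 0.055758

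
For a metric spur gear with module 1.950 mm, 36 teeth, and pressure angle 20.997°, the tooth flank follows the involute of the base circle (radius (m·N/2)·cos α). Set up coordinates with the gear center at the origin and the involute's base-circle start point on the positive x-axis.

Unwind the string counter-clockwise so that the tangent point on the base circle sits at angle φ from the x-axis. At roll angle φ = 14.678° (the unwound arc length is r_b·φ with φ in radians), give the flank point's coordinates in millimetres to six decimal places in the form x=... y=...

x=33.827045 y=0.182443

pitch radius r_p = m·N/2 = 1.950·36/2 = 35.100000
base radius r_b = r_p·cos α = 35.100000·cos 20.997° = 32.769332
roll angle φ = 14.678° = 0.25617943 rad
x = r_b·(cos φ + φ·sin φ) = 32.769332·(0.96736512 + 0.25617943·0.25338652) = 33.827045
y = r_b·(sin φ − φ·cos φ) = 32.769332·(0.25338652 − 0.25617943·0.96736512) = 0.182443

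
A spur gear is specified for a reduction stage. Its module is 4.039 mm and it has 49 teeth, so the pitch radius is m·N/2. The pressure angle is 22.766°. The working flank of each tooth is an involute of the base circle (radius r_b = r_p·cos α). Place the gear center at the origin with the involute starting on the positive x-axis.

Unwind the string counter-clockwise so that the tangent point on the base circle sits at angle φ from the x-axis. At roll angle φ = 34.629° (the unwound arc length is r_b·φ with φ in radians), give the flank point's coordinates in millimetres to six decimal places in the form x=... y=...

pitch radius r_p = m·N/2 = 4.039·49/2 = 98.955500
base radius r_b = r_p·cos α = 98.955500·cos 22.766° = 91.246168
roll angle φ = 34.629° = 0.60439007 rad
x = r_b·(cos φ + φ·sin φ) = 91.246168·(0.82284885 + 0.60439007·0.56826030) = 106.420382
y = r_b·(sin φ − φ·cos φ) = 91.246168·(0.56826030 − 0.60439007·0.82284885) = 6.472878

x=106.420382 y=6.472878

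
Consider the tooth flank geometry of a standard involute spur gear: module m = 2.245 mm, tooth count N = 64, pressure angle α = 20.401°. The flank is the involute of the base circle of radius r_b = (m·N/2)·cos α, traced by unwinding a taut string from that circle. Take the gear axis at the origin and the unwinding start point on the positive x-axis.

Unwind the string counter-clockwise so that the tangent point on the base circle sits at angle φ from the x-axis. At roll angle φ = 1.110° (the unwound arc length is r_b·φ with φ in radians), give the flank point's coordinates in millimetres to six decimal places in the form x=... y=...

pitch radius r_p = m·N/2 = 2.245·64/2 = 71.840000
base radius r_b = r_p·cos α = 71.840000·cos 20.401° = 67.333901
roll angle φ = 1.110° = 0.01937315 rad
x = r_b·(cos φ + φ·sin φ) = 67.333901·(0.99981235 + 0.01937315·0.01937194) = 67.346536
y = r_b·(sin φ − φ·cos φ) = 67.333901·(0.01937194 − 0.01937315·0.99981235) = 0.000163

x=67.346536 y=0.000163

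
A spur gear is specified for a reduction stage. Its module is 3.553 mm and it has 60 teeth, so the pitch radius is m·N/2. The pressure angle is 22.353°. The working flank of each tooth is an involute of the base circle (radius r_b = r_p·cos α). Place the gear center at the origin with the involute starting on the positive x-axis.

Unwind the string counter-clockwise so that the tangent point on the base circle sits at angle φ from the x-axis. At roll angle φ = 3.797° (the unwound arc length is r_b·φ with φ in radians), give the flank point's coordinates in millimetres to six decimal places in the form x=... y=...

x=98.796880 y=0.009559

pitch radius r_p = m·N/2 = 3.553·60/2 = 106.590000
base radius r_b = r_p·cos α = 106.590000·cos 22.353° = 98.580648
roll angle φ = 3.797° = 0.06627015 rad
x = r_b·(cos φ + φ·sin φ) = 98.580648·(0.99780494 + 0.06627015·0.06622166) = 98.796880
y = r_b·(sin φ − φ·cos φ) = 98.580648·(0.06622166 − 0.06627015·0.99780494) = 0.009559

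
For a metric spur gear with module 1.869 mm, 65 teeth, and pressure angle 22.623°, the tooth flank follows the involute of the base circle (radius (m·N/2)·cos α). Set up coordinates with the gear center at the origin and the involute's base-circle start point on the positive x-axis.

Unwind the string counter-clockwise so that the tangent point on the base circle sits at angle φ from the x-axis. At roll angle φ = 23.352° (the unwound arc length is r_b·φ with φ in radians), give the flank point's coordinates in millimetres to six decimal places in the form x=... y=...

x=60.533972 y=1.244435

pitch radius r_p = m·N/2 = 1.869·65/2 = 60.742500
base radius r_b = r_p·cos α = 60.742500·cos 22.623° = 56.068722
roll angle φ = 23.352° = 0.40756929 rad
x = r_b·(cos φ + φ·sin φ) = 56.068722·(0.91808702 + 0.40756929·0.39637890) = 60.533972
y = r_b·(sin φ − φ·cos φ) = 56.068722·(0.39637890 − 0.40756929·0.91808702) = 1.244435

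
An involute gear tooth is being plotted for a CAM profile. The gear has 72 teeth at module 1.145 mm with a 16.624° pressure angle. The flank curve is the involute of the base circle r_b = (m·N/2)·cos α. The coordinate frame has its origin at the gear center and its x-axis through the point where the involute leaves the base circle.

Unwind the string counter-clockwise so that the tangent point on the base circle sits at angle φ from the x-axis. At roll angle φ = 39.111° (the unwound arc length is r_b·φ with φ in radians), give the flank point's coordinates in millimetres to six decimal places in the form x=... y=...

pitch radius r_p = m·N/2 = 1.145·72/2 = 41.220000
base radius r_b = r_p·cos α = 41.220000·cos 16.624° = 39.497120
roll angle φ = 39.111° = 0.68261572 rad
x = r_b·(cos φ + φ·sin φ) = 39.497120·(0.77592531 + 0.68261572·0.63082479) = 47.654707
y = r_b·(sin φ − φ·cos φ) = 39.497120·(0.63082479 − 0.68261572·0.77592531) = 3.995764

x=47.654707 y=3.995764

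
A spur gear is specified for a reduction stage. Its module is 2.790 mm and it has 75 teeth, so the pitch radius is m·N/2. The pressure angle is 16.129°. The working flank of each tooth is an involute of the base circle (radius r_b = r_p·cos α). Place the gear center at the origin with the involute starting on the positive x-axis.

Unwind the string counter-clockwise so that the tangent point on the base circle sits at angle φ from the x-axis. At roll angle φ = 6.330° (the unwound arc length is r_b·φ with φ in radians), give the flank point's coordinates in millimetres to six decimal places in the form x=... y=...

pitch radius r_p = m·N/2 = 2.790·75/2 = 104.625000
base radius r_b = r_p·cos α = 104.625000·cos 16.129° = 100.506821
roll angle φ = 6.330° = 0.11047934 rad
x = r_b·(cos φ + φ·sin φ) = 100.506821·(0.99390336 + 0.11047934·0.11025473) = 101.118328
y = r_b·(sin φ − φ·cos φ) = 100.506821·(0.11025473 − 0.11047934·0.99390336) = 0.045122

x=101.118328 y=0.045122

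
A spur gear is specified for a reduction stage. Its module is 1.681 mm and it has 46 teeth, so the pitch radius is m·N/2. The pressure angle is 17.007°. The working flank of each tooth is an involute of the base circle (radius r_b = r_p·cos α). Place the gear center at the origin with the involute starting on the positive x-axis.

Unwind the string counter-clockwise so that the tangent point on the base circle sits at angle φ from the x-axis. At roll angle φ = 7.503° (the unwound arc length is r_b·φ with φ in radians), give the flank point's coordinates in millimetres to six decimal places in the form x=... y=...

x=37.287880 y=0.027628

pitch radius r_p = m·N/2 = 1.681·46/2 = 38.663000
base radius r_b = r_p·cos α = 38.663000·cos 17.007° = 36.972229
roll angle φ = 7.503° = 0.13095205 rad
x = r_b·(cos φ + φ·sin φ) = 36.972229·(0.99143803 + 0.13095205·0.13057810) = 37.287880
y = r_b·(sin φ − φ·cos φ) = 36.972229·(0.13057810 − 0.13095205·0.99143803) = 0.027628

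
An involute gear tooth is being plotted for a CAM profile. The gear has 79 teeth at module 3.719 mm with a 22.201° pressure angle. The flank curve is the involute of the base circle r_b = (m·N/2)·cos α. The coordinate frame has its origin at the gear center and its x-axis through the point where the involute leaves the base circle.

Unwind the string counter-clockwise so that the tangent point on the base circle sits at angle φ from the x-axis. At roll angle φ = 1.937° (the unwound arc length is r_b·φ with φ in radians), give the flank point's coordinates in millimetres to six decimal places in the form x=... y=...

pitch radius r_p = m·N/2 = 3.719·79/2 = 146.900500
base radius r_b = r_p·cos α = 146.900500·cos 22.201° = 136.009883
roll angle φ = 1.937° = 0.03380703 rad
x = r_b·(cos φ + φ·sin φ) = 136.009883·(0.99942860 + 0.03380703·0.03380059) = 136.087585
y = r_b·(sin φ − φ·cos φ) = 136.009883·(0.03380059 − 0.03380703·0.99942860) = 0.001752

x=136.087585 y=0.001752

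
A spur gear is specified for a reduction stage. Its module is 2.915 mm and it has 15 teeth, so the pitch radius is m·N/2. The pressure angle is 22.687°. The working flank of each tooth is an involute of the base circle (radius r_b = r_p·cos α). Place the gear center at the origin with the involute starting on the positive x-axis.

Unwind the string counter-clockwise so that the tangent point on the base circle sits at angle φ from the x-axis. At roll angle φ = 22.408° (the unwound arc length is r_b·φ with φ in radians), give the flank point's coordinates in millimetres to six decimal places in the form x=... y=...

pitch radius r_p = m·N/2 = 2.915·15/2 = 21.862500
base radius r_b = r_p·cos α = 21.862500·cos 22.687° = 20.170903
roll angle φ = 22.408° = 0.39109338 rad
x = r_b·(cos φ + φ·sin φ) = 20.170903·(0.92449282 + 0.39109338·0.38119946) = 21.655025
y = r_b·(sin φ − φ·cos φ) = 20.170903·(0.38119946 − 0.39109338·0.92449282) = 0.396085

x=21.655025 y=0.396085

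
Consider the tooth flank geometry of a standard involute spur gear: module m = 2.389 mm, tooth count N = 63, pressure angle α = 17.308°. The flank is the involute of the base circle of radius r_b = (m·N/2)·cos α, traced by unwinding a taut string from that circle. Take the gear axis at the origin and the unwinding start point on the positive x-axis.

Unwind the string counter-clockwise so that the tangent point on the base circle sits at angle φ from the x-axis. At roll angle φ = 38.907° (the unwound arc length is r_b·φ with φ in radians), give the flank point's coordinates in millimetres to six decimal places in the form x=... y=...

x=86.549430 y=7.158742

pitch radius r_p = m·N/2 = 2.389·63/2 = 75.253500
base radius r_b = r_p·cos α = 75.253500·cos 17.308° = 71.845966
roll angle φ = 38.907° = 0.67905525 rad
x = r_b·(cos φ + φ·sin φ) = 71.845966·(0.77816642 + 0.67905525·0.62805813) = 86.549430
y = r_b·(sin φ − φ·cos φ) = 71.845966·(0.62805813 − 0.67905525·0.77816642) = 7.158742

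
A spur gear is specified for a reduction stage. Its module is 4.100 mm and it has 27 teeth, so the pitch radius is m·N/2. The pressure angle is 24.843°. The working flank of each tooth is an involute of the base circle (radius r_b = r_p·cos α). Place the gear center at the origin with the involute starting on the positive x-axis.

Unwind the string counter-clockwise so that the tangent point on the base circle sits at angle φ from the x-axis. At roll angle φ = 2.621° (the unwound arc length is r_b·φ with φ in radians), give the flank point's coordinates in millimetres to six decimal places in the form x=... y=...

pitch radius r_p = m·N/2 = 4.100·27/2 = 55.350000
base radius r_b = r_p·cos α = 55.350000·cos 24.843° = 50.228045
roll angle φ = 2.621° = 0.04574508 rad
x = r_b·(cos φ + φ·sin φ) = 50.228045·(0.99895388 + 0.04574508·0.04572913) = 50.280572
y = r_b·(sin φ − φ·cos φ) = 50.228045·(0.04572913 − 0.04574508·0.99895388) = 0.001602

x=50.280572 y=0.001602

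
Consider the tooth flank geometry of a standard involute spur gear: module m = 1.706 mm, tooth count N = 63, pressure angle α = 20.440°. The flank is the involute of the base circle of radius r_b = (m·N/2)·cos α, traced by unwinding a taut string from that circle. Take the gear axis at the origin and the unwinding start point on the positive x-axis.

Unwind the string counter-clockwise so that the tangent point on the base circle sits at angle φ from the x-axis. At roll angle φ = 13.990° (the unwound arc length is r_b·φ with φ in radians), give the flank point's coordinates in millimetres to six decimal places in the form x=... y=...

pitch radius r_p = m·N/2 = 1.706·63/2 = 53.739000
base radius r_b = r_p·cos α = 53.739000·cos 20.440° = 50.355507
roll angle φ = 13.990° = 0.24417156 rad
x = r_b·(cos φ + φ·sin φ) = 50.355507·(0.97033793 + 0.24417156·0.24175254) = 51.834299
y = r_b·(sin φ − φ·cos φ) = 50.355507·(0.24175254 − 0.24417156·0.97033793) = 0.242896

x=51.834299 y=0.242896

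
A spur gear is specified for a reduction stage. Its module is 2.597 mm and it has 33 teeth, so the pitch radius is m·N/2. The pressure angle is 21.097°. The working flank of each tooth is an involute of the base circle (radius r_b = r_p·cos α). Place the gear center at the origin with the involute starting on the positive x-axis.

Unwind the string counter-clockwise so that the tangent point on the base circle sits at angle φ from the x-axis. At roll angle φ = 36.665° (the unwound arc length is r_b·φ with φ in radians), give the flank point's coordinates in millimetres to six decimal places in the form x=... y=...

pitch radius r_p = m·N/2 = 2.597·33/2 = 42.850500
base radius r_b = r_p·cos α = 42.850500·cos 21.097° = 39.978333
roll angle φ = 36.665° = 0.63992497 rad
x = r_b·(cos φ + φ·sin φ) = 39.978333·(0.80214056 + 0.63992497·0.59713526) = 47.344834
y = r_b·(sin φ − φ·cos φ) = 39.978333·(0.59713526 − 0.63992497·0.80214056) = 3.351203

x=47.344834 y=3.351203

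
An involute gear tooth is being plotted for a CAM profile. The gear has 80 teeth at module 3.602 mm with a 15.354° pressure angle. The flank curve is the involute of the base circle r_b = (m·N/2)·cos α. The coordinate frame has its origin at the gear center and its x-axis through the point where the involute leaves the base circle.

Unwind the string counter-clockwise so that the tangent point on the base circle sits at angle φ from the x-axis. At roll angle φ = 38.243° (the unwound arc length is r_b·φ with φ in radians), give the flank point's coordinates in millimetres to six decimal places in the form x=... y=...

x=166.523983 y=13.167800

pitch radius r_p = m·N/2 = 3.602·80/2 = 144.080000
base radius r_b = r_p·cos α = 144.080000·cos 15.354° = 138.937539
roll angle φ = 38.243° = 0.66746627 rad
x = r_b·(cos φ + φ·sin φ) = 138.937539·(0.78539256 + 0.66746627·0.61899800) = 166.523983
y = r_b·(sin φ − φ·cos φ) = 138.937539·(0.61899800 − 0.66746627·0.78539256) = 13.167800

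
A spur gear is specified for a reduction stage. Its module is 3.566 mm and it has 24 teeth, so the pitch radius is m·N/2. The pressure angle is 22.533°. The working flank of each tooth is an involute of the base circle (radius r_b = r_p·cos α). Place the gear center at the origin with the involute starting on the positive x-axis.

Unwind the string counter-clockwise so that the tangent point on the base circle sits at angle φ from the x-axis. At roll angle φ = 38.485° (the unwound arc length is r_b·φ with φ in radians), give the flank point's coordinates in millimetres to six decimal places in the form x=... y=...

x=47.460704 y=3.815378

pitch radius r_p = m·N/2 = 3.566·24/2 = 42.792000
base radius r_b = r_p·cos α = 42.792000·cos 22.533° = 39.525215
roll angle φ = 38.485° = 0.67168996 rad
x = r_b·(cos φ + φ·sin φ) = 39.525215·(0.78277110 + 0.67168996·0.62230973) = 47.460704
y = r_b·(sin φ − φ·cos φ) = 39.525215·(0.62230973 − 0.67168996·0.78277110) = 3.815378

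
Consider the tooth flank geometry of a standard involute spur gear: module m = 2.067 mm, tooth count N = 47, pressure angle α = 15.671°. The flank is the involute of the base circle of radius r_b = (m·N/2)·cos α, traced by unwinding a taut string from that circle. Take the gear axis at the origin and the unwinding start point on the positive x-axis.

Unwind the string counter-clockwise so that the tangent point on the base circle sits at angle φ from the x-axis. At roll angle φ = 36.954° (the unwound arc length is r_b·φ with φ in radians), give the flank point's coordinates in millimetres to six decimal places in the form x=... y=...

x=55.508006 y=4.011232

pitch radius r_p = m·N/2 = 2.067·47/2 = 48.574500
base radius r_b = r_p·cos α = 48.574500·cos 15.671° = 46.768917
roll angle φ = 36.954° = 0.64496897 rad
x = r_b·(cos φ + φ·sin φ) = 46.768917·(0.79911842 + 0.64496897·0.60117364) = 55.508006
y = r_b·(sin φ − φ·cos φ) = 46.768917·(0.60117364 − 0.64496897·0.79911842) = 4.011232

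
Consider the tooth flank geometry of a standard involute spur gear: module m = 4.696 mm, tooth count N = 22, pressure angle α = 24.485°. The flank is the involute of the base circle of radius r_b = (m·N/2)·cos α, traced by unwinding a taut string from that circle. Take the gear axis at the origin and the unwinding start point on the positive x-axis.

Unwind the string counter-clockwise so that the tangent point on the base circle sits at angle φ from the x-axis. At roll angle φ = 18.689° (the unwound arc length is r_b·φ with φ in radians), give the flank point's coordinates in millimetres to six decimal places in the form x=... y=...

x=49.445314 y=0.538067

pitch radius r_p = m·N/2 = 4.696·22/2 = 51.656000
base radius r_b = r_p·cos α = 51.656000·cos 24.485° = 47.010566
roll angle φ = 18.689° = 0.32618458 rad
x = r_b·(cos φ + φ·sin φ) = 47.010566·(0.94727181 + 0.32618458·0.32043113) = 49.445314
y = r_b·(sin φ − φ·cos φ) = 47.010566·(0.32043113 − 0.32618458·0.94727181) = 0.538067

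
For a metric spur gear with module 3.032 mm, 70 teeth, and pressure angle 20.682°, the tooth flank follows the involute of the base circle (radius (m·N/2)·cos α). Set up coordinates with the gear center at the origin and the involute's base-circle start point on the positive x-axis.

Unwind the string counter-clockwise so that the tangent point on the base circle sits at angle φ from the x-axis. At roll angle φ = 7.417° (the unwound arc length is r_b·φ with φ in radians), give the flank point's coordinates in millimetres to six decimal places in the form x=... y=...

pitch radius r_p = m·N/2 = 3.032·70/2 = 106.120000
base radius r_b = r_p·cos α = 106.120000·cos 20.682° = 99.281100
roll angle φ = 7.417° = 0.12945107 rad
x = r_b·(cos φ + φ·sin φ) = 99.281100·(0.99163290 + 0.12945107·0.12908983) = 100.109474
y = r_b·(sin φ − φ·cos φ) = 99.281100·(0.12908983 − 0.12945107·0.99163290) = 0.071669

x=100.109474 y=0.071669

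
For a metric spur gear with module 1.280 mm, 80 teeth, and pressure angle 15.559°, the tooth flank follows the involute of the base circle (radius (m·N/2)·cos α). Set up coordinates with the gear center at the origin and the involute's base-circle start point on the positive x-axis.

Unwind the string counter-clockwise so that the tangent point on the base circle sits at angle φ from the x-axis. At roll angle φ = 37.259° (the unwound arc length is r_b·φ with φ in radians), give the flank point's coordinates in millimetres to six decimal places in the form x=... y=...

x=58.675854 y=4.332942

pitch radius r_p = m·N/2 = 1.280·80/2 = 51.200000
base radius r_b = r_p·cos α = 51.200000·cos 15.559° = 49.323763
roll angle φ = 37.259° = 0.65029223 rad
x = r_b·(cos φ + φ·sin φ) = 49.323763·(0.79590691 + 0.65029223·0.60541902) = 58.675854
y = r_b·(sin φ − φ·cos φ) = 49.323763·(0.60541902 − 0.65029223·0.79590691) = 4.332942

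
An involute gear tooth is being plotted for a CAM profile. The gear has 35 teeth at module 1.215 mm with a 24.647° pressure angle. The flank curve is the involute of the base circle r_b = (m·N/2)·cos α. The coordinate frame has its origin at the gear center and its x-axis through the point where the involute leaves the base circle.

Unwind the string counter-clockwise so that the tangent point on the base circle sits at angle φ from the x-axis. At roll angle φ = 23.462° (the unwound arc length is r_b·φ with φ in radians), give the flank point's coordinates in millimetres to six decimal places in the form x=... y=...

x=20.878326 y=0.434944

pitch radius r_p = m·N/2 = 1.215·35/2 = 21.262500
base radius r_b = r_p·cos α = 21.262500·cos 24.647° = 19.325366
roll angle φ = 23.462° = 0.40948915 rad
x = r_b·(cos φ + φ·sin φ) = 19.325366·(0.91732433 + 0.40948915·0.39814076) = 20.878326
y = r_b·(sin φ − φ·cos φ) = 19.325366·(0.39814076 − 0.40948915·0.91732433) = 0.434944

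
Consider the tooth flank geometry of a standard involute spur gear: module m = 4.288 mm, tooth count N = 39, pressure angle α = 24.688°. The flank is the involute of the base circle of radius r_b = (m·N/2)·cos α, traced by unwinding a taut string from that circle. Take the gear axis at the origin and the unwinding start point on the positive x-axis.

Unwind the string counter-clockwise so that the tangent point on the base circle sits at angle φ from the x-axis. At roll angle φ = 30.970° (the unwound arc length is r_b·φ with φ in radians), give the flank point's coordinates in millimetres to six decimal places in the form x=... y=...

pitch radius r_p = m·N/2 = 4.288·39/2 = 83.616000
base radius r_b = r_p·cos α = 83.616000·cos 24.688° = 75.973136
roll angle φ = 30.970° = 0.54052847 rad
x = r_b·(cos φ + φ·sin φ) = 75.973136·(0.85743686 + 0.54052847·0.51458919) = 86.274103
y = r_b·(sin φ − φ·cos φ) = 75.973136·(0.51458919 − 0.54052847·0.85743686) = 3.883759

x=86.274103 y=3.883759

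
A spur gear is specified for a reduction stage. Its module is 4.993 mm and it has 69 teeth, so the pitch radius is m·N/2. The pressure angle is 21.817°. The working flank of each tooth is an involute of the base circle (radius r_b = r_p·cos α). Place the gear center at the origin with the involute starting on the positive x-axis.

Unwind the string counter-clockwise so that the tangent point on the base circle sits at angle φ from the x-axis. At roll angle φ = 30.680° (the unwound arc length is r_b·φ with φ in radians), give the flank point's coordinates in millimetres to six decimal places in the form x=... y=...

x=181.229781 y=7.952021

pitch radius r_p = m·N/2 = 4.993·69/2 = 172.258500
base radius r_b = r_p·cos α = 172.258500·cos 21.817° = 159.920588
roll angle φ = 30.680° = 0.53546701 rad
x = r_b·(cos φ + φ·sin φ) = 159.920588·(0.86003043 + 0.53546701·0.51024274) = 181.229781
y = r_b·(sin φ − φ·cos φ) = 159.920588·(0.51024274 − 0.53546701·0.86003043) = 7.952021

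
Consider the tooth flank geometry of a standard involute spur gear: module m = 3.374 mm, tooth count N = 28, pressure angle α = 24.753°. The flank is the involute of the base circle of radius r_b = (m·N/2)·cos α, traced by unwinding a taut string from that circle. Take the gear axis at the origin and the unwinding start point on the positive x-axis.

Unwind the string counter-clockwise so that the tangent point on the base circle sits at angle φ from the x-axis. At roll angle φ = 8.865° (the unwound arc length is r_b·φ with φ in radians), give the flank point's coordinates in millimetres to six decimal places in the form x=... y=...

x=43.406398 y=0.052835

pitch radius r_p = m·N/2 = 3.374·28/2 = 47.236000
base radius r_b = r_p·cos α = 47.236000·cos 24.753° = 42.896015
roll angle φ = 8.865° = 0.15472344 rad
x = r_b·(cos φ + φ·sin φ) = 42.896015·(0.98805419 + 0.15472344·0.15410685) = 43.406398
y = r_b·(sin φ − φ·cos φ) = 42.896015·(0.15410685 − 0.15472344·0.98805419) = 0.052835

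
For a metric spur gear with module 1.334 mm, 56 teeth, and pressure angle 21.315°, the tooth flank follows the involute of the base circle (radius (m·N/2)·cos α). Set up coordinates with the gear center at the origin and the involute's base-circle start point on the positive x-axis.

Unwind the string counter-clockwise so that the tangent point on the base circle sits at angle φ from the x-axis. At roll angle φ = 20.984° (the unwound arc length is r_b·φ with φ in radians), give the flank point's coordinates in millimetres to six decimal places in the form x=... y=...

pitch radius r_p = m·N/2 = 1.334·56/2 = 37.352000
base radius r_b = r_p·cos α = 37.352000·cos 21.315° = 34.796977
roll angle φ = 20.984° = 0.36623989 rad
x = r_b·(cos φ + φ·sin φ) = 34.796977·(0.93368047 + 0.36623989·0.35810723) = 37.052991
y = r_b·(sin φ − φ·cos φ) = 34.796977·(0.35810723 − 0.36623989·0.93368047) = 0.562187

x=37.052991 y=0.562187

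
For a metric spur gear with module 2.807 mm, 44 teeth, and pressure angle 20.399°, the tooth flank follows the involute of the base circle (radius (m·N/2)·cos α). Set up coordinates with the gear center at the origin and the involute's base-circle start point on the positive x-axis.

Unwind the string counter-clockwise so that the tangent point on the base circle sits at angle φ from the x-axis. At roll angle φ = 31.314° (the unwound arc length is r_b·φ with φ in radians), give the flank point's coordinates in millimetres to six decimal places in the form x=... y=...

x=65.890900 y=3.056586

pitch radius r_p = m·N/2 = 2.807·44/2 = 61.754000
base radius r_b = r_p·cos α = 61.754000·cos 20.399° = 57.881288
roll angle φ = 31.314° = 0.54653240 rad
x = r_b·(cos φ + φ·sin φ) = 57.881288·(0.85433186 + 0.54653240·0.51972788) = 65.890900
y = r_b·(sin φ − φ·cos φ) = 57.881288·(0.51972788 − 0.54653240·0.85433186) = 3.056586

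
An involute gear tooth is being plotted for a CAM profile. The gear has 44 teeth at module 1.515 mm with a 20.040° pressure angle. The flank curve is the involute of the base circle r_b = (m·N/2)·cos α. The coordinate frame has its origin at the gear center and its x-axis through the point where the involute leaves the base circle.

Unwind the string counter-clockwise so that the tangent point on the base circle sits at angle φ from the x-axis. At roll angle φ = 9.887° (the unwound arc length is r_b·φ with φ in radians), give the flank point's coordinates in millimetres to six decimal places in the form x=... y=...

pitch radius r_p = m·N/2 = 1.515·44/2 = 33.330000
base radius r_b = r_p·cos α = 33.330000·cos 20.040° = 31.311989
roll angle φ = 9.887° = 0.17256070 rad
x = r_b·(cos φ + φ·sin φ) = 31.311989·(0.98514831 + 0.17256070·0.17170558) = 31.774716
y = r_b·(sin φ − φ·cos φ) = 31.311989·(0.17170558 − 0.17256070·0.98514831) = 0.053471

x=31.774716 y=0.053471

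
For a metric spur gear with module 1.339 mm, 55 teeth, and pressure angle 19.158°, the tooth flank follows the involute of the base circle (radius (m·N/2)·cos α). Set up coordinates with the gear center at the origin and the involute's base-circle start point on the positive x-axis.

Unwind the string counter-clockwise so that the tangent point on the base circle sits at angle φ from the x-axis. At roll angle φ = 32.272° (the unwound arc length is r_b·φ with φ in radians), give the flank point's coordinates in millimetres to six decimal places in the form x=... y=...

pitch radius r_p = m·N/2 = 1.339·55/2 = 36.822500
base radius r_b = r_p·cos α = 36.822500·cos 19.158° = 34.783166
roll angle φ = 32.272° = 0.56325266 rad
x = r_b·(cos φ + φ·sin φ) = 34.783166·(0.84552287 + 0.56325266·0.53393921) = 39.870745
y = r_b·(sin φ − φ·cos φ) = 34.783166·(0.53393921 − 0.56325266·0.84552287) = 2.006857

x=39.870745 y=2.006857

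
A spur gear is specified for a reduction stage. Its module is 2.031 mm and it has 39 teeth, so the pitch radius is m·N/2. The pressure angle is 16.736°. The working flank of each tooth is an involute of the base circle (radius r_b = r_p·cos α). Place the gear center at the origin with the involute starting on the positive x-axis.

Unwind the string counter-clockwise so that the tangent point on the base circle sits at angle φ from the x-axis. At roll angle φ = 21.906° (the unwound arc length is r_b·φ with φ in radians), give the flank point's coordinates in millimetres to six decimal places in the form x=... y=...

x=40.598474 y=0.696283

pitch radius r_p = m·N/2 = 2.031·39/2 = 39.604500
base radius r_b = r_p·cos α = 39.604500·cos 16.736° = 37.926923
roll angle φ = 21.906° = 0.38233183 rad
x = r_b·(cos φ + φ·sin φ) = 37.926923·(0.92779719 + 0.38233183·0.37308494) = 40.598474
y = r_b·(sin φ − φ·cos φ) = 37.926923·(0.37308494 − 0.38233183·0.92779719) = 0.696283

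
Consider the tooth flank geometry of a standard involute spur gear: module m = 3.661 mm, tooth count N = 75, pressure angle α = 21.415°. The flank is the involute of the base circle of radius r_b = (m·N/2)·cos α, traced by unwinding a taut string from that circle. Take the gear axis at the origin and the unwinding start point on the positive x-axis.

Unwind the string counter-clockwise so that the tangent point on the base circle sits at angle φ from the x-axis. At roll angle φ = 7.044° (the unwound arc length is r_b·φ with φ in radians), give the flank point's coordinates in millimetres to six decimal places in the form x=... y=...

pitch radius r_p = m·N/2 = 3.661·75/2 = 137.287500
base radius r_b = r_p·cos α = 137.287500·cos 21.415° = 127.809207
roll angle φ = 7.044° = 0.12294099 rad
x = r_b·(cos φ + φ·sin φ) = 127.809207·(0.99245227 + 0.12294099·0.12263153) = 128.771445
y = r_b·(sin φ − φ·cos φ) = 127.809207·(0.12263153 − 0.12294099·0.99245227) = 0.079045

x=128.771445 y=0.079045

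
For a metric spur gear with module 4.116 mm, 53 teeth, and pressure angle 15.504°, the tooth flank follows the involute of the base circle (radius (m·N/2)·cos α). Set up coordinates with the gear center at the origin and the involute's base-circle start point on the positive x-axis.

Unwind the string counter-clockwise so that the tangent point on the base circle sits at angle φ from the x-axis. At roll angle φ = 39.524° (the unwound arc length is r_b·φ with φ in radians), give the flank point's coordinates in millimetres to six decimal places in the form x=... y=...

x=127.215192 y=10.962463

pitch radius r_p = m·N/2 = 4.116·53/2 = 109.074000
base radius r_b = r_p·cos α = 109.074000·cos 15.504° = 105.104993
roll angle φ = 39.524° = 0.68982393 rad
x = r_b·(cos φ + φ·sin φ) = 105.104993·(0.77135808 + 0.68982393·0.63640138) = 127.215192
y = r_b·(sin φ − φ·cos φ) = 105.104993·(0.63640138 − 0.68982393·0.77135808) = 10.962463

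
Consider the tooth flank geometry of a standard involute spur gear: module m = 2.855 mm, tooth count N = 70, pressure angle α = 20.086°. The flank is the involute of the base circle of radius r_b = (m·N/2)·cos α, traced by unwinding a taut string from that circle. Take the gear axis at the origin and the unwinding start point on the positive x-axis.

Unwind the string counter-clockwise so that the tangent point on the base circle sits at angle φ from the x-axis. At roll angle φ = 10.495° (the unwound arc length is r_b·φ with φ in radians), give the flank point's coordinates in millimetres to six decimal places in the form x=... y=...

x=95.408588 y=0.191612

pitch radius r_p = m·N/2 = 2.855·70/2 = 99.925000
base radius r_b = r_p·cos α = 99.925000·cos 20.086° = 93.847381
roll angle φ = 10.495° = 0.18317230 rad
x = r_b·(cos φ + φ·sin φ) = 93.847381·(0.98327081 + 0.18317230·0.18214972) = 95.408588
y = r_b·(sin φ − φ·cos φ) = 93.847381·(0.18214972 − 0.18317230·0.98327081) = 0.191612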